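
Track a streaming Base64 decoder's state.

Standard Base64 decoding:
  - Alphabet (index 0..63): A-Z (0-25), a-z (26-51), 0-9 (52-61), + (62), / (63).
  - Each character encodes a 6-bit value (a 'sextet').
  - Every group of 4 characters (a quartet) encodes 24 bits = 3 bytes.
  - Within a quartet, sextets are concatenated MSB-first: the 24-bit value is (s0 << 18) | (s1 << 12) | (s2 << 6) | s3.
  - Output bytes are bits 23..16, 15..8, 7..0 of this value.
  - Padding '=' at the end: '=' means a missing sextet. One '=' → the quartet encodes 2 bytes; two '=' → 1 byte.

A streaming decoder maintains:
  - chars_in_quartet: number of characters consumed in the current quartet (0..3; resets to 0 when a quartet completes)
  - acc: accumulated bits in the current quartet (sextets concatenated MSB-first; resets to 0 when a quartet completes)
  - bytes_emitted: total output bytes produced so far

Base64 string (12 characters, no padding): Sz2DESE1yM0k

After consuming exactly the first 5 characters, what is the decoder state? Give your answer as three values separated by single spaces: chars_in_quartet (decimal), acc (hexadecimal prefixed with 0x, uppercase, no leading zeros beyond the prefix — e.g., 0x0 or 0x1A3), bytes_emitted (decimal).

Answer: 1 0x4 3

Derivation:
After char 0 ('S'=18): chars_in_quartet=1 acc=0x12 bytes_emitted=0
After char 1 ('z'=51): chars_in_quartet=2 acc=0x4B3 bytes_emitted=0
After char 2 ('2'=54): chars_in_quartet=3 acc=0x12CF6 bytes_emitted=0
After char 3 ('D'=3): chars_in_quartet=4 acc=0x4B3D83 -> emit 4B 3D 83, reset; bytes_emitted=3
After char 4 ('E'=4): chars_in_quartet=1 acc=0x4 bytes_emitted=3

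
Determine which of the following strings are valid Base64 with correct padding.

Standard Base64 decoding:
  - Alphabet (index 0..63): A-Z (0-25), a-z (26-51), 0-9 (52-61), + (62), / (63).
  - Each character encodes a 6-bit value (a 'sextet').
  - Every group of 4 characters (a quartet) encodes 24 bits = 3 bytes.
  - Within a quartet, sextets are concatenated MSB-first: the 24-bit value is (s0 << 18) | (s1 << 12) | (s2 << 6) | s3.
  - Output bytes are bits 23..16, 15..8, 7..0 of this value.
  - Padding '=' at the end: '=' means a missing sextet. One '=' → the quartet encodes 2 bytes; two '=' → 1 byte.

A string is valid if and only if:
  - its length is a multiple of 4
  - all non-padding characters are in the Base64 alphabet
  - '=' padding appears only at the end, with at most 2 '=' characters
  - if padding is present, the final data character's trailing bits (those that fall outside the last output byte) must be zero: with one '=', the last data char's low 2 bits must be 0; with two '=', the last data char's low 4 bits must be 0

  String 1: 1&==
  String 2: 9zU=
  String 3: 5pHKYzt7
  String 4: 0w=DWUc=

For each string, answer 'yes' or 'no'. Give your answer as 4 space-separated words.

String 1: '1&==' → invalid (bad char(s): ['&'])
String 2: '9zU=' → valid
String 3: '5pHKYzt7' → valid
String 4: '0w=DWUc=' → invalid (bad char(s): ['=']; '=' in middle)

Answer: no yes yes no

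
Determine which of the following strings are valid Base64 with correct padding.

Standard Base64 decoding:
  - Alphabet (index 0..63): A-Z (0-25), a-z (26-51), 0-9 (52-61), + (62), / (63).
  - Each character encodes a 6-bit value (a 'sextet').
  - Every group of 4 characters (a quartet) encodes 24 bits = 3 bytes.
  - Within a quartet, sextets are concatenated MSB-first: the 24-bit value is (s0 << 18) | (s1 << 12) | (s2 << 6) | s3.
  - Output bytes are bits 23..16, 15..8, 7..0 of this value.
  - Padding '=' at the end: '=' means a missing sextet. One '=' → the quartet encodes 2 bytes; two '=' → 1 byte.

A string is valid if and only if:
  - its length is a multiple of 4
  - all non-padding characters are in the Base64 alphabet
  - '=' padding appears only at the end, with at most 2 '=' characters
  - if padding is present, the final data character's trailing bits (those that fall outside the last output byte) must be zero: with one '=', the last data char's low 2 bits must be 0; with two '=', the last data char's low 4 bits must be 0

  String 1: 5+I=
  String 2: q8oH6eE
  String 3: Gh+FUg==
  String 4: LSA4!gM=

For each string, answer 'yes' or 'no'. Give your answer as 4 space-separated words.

Answer: yes no yes no

Derivation:
String 1: '5+I=' → valid
String 2: 'q8oH6eE' → invalid (len=7 not mult of 4)
String 3: 'Gh+FUg==' → valid
String 4: 'LSA4!gM=' → invalid (bad char(s): ['!'])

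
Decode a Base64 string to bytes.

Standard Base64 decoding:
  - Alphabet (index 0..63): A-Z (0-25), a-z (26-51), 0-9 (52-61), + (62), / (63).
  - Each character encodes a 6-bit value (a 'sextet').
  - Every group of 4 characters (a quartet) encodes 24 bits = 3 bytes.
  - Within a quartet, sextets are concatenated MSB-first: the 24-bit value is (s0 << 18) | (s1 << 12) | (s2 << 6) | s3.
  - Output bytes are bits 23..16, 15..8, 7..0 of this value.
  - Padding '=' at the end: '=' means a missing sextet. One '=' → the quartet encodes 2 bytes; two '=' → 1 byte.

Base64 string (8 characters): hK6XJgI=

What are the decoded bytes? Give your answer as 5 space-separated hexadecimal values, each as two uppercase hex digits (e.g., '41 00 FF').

Answer: 84 AE 97 26 02

Derivation:
After char 0 ('h'=33): chars_in_quartet=1 acc=0x21 bytes_emitted=0
After char 1 ('K'=10): chars_in_quartet=2 acc=0x84A bytes_emitted=0
After char 2 ('6'=58): chars_in_quartet=3 acc=0x212BA bytes_emitted=0
After char 3 ('X'=23): chars_in_quartet=4 acc=0x84AE97 -> emit 84 AE 97, reset; bytes_emitted=3
After char 4 ('J'=9): chars_in_quartet=1 acc=0x9 bytes_emitted=3
After char 5 ('g'=32): chars_in_quartet=2 acc=0x260 bytes_emitted=3
After char 6 ('I'=8): chars_in_quartet=3 acc=0x9808 bytes_emitted=3
Padding '=': partial quartet acc=0x9808 -> emit 26 02; bytes_emitted=5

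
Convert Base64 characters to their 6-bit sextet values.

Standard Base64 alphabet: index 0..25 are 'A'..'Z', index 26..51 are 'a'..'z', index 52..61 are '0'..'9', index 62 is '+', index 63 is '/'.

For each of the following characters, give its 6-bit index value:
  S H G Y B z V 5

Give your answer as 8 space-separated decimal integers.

'S': A..Z range, ord('S') − ord('A') = 18
'H': A..Z range, ord('H') − ord('A') = 7
'G': A..Z range, ord('G') − ord('A') = 6
'Y': A..Z range, ord('Y') − ord('A') = 24
'B': A..Z range, ord('B') − ord('A') = 1
'z': a..z range, 26 + ord('z') − ord('a') = 51
'V': A..Z range, ord('V') − ord('A') = 21
'5': 0..9 range, 52 + ord('5') − ord('0') = 57

Answer: 18 7 6 24 1 51 21 57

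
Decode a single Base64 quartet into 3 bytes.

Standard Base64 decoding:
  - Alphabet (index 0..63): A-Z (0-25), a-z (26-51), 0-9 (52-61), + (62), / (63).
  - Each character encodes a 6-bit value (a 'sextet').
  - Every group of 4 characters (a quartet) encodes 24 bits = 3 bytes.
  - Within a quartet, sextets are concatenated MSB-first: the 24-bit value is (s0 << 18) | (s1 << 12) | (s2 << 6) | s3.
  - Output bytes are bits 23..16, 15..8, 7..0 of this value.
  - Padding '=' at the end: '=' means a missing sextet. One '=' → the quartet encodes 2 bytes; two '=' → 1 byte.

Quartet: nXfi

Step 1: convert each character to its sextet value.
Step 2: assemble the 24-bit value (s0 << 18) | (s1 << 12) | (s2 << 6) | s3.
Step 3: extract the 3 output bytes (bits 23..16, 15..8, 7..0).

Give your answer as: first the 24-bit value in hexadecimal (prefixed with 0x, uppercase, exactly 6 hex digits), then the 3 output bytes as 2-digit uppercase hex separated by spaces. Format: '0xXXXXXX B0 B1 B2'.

Answer: 0x9D77E2 9D 77 E2

Derivation:
Sextets: n=39, X=23, f=31, i=34
24-bit: (39<<18) | (23<<12) | (31<<6) | 34
      = 0x9C0000 | 0x017000 | 0x0007C0 | 0x000022
      = 0x9D77E2
Bytes: (v>>16)&0xFF=9D, (v>>8)&0xFF=77, v&0xFF=E2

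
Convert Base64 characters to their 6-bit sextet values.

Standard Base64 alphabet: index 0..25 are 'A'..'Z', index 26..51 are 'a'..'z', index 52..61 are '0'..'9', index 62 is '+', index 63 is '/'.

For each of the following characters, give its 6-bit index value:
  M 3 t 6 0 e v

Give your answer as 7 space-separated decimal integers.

Answer: 12 55 45 58 52 30 47

Derivation:
'M': A..Z range, ord('M') − ord('A') = 12
'3': 0..9 range, 52 + ord('3') − ord('0') = 55
't': a..z range, 26 + ord('t') − ord('a') = 45
'6': 0..9 range, 52 + ord('6') − ord('0') = 58
'0': 0..9 range, 52 + ord('0') − ord('0') = 52
'e': a..z range, 26 + ord('e') − ord('a') = 30
'v': a..z range, 26 + ord('v') − ord('a') = 47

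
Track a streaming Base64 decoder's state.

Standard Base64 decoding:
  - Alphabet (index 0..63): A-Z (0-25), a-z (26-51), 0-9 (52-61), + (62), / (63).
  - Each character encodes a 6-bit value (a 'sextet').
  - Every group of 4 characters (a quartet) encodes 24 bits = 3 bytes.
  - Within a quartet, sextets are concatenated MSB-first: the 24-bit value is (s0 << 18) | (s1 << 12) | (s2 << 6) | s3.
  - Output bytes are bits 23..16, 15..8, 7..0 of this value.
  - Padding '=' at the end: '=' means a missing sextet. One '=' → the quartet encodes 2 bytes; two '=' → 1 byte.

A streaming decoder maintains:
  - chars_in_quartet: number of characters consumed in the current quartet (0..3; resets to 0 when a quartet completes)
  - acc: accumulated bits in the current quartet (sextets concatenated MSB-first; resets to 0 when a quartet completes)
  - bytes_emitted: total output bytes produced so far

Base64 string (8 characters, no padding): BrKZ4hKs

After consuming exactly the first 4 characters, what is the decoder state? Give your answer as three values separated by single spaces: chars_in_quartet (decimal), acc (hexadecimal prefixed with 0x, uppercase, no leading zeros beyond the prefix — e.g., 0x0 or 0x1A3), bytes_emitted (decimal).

Answer: 0 0x0 3

Derivation:
After char 0 ('B'=1): chars_in_quartet=1 acc=0x1 bytes_emitted=0
After char 1 ('r'=43): chars_in_quartet=2 acc=0x6B bytes_emitted=0
After char 2 ('K'=10): chars_in_quartet=3 acc=0x1ACA bytes_emitted=0
After char 3 ('Z'=25): chars_in_quartet=4 acc=0x6B299 -> emit 06 B2 99, reset; bytes_emitted=3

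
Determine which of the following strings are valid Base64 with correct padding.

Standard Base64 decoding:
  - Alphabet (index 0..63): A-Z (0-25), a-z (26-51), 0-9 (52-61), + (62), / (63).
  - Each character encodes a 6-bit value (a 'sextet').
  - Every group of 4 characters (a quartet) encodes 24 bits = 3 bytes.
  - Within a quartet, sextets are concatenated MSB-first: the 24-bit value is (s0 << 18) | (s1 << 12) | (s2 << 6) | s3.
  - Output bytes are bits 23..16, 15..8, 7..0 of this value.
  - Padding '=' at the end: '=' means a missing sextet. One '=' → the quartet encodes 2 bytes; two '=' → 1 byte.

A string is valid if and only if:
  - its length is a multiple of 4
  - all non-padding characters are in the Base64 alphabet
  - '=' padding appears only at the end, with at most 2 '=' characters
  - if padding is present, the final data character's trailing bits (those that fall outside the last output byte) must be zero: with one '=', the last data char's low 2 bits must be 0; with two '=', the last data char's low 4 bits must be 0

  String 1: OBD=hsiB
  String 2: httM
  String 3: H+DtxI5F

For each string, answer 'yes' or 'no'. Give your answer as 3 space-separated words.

Answer: no yes yes

Derivation:
String 1: 'OBD=hsiB' → invalid (bad char(s): ['=']; '=' in middle)
String 2: 'httM' → valid
String 3: 'H+DtxI5F' → valid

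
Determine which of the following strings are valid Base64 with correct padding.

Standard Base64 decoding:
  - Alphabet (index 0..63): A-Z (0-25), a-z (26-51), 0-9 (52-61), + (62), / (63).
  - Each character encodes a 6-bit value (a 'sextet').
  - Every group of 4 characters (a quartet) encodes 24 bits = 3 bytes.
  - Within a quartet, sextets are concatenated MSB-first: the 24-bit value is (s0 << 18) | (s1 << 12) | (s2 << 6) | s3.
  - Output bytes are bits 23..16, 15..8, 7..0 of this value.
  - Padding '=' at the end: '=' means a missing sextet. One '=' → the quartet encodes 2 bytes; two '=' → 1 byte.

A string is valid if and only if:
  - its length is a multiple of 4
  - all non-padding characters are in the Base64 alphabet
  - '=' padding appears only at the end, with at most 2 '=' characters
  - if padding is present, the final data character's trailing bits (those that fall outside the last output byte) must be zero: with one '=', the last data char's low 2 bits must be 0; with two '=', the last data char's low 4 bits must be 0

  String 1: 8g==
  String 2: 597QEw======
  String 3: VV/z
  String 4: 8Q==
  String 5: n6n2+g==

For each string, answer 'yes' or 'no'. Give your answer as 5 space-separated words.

Answer: yes no yes yes yes

Derivation:
String 1: '8g==' → valid
String 2: '597QEw======' → invalid (6 pad chars (max 2))
String 3: 'VV/z' → valid
String 4: '8Q==' → valid
String 5: 'n6n2+g==' → valid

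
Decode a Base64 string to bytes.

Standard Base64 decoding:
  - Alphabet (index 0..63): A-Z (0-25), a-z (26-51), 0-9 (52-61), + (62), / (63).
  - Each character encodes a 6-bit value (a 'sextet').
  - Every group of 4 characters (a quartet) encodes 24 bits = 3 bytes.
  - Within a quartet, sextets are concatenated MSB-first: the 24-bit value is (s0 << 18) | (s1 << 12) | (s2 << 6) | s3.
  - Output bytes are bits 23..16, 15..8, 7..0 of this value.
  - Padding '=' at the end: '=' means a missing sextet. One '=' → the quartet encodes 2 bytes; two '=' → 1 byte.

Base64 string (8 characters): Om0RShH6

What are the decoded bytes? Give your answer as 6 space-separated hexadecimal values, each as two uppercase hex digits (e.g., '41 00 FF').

After char 0 ('O'=14): chars_in_quartet=1 acc=0xE bytes_emitted=0
After char 1 ('m'=38): chars_in_quartet=2 acc=0x3A6 bytes_emitted=0
After char 2 ('0'=52): chars_in_quartet=3 acc=0xE9B4 bytes_emitted=0
After char 3 ('R'=17): chars_in_quartet=4 acc=0x3A6D11 -> emit 3A 6D 11, reset; bytes_emitted=3
After char 4 ('S'=18): chars_in_quartet=1 acc=0x12 bytes_emitted=3
After char 5 ('h'=33): chars_in_quartet=2 acc=0x4A1 bytes_emitted=3
After char 6 ('H'=7): chars_in_quartet=3 acc=0x12847 bytes_emitted=3
After char 7 ('6'=58): chars_in_quartet=4 acc=0x4A11FA -> emit 4A 11 FA, reset; bytes_emitted=6

Answer: 3A 6D 11 4A 11 FA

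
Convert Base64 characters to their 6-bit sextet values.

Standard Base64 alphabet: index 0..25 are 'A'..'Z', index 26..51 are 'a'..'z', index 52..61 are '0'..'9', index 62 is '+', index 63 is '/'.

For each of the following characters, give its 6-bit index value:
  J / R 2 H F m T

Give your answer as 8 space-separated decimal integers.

'J': A..Z range, ord('J') − ord('A') = 9
'/': index 63
'R': A..Z range, ord('R') − ord('A') = 17
'2': 0..9 range, 52 + ord('2') − ord('0') = 54
'H': A..Z range, ord('H') − ord('A') = 7
'F': A..Z range, ord('F') − ord('A') = 5
'm': a..z range, 26 + ord('m') − ord('a') = 38
'T': A..Z range, ord('T') − ord('A') = 19

Answer: 9 63 17 54 7 5 38 19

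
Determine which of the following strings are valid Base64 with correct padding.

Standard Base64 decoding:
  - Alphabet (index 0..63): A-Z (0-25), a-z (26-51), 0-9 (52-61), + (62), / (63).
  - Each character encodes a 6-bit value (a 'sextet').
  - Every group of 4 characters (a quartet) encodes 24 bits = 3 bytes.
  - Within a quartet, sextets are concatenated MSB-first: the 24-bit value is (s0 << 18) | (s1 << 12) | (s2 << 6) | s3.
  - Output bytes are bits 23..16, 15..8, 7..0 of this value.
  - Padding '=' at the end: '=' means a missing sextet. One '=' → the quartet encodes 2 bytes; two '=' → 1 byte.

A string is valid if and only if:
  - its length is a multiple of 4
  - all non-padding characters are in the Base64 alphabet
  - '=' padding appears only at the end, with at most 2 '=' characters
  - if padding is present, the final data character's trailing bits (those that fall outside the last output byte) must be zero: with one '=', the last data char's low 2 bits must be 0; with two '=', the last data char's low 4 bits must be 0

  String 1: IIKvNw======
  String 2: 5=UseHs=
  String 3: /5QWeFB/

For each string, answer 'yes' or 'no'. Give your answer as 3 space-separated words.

String 1: 'IIKvNw======' → invalid (6 pad chars (max 2))
String 2: '5=UseHs=' → invalid (bad char(s): ['=']; '=' in middle)
String 3: '/5QWeFB/' → valid

Answer: no no yes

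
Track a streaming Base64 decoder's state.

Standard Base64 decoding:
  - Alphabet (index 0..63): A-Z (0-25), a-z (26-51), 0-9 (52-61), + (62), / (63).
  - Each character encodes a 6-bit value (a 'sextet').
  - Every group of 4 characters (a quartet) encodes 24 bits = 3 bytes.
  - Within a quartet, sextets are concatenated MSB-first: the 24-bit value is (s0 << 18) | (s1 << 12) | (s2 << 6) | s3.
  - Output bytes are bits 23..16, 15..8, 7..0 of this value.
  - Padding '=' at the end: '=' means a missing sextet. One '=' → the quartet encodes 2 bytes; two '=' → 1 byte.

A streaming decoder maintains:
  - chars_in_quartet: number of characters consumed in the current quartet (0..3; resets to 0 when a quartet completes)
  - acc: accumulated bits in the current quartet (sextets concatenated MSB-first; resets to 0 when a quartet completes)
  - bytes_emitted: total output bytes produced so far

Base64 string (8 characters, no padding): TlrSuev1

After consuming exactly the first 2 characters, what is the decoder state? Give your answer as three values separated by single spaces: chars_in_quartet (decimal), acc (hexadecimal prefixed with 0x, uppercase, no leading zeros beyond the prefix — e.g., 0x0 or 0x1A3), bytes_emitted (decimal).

Answer: 2 0x4E5 0

Derivation:
After char 0 ('T'=19): chars_in_quartet=1 acc=0x13 bytes_emitted=0
After char 1 ('l'=37): chars_in_quartet=2 acc=0x4E5 bytes_emitted=0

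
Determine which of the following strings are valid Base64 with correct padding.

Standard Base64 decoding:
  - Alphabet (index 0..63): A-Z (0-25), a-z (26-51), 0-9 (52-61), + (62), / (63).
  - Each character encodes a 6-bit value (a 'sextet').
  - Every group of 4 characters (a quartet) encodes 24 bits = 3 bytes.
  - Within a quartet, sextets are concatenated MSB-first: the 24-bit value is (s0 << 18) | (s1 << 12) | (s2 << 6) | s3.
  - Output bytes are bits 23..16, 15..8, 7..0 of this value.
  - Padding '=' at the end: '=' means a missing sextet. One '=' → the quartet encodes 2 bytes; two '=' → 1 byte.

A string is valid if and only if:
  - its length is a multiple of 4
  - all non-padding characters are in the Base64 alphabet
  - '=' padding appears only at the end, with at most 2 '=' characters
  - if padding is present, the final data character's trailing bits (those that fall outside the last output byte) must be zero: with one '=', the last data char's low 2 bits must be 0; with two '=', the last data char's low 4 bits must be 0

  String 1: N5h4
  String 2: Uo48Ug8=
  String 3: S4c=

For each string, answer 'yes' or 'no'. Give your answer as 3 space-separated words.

Answer: yes yes yes

Derivation:
String 1: 'N5h4' → valid
String 2: 'Uo48Ug8=' → valid
String 3: 'S4c=' → valid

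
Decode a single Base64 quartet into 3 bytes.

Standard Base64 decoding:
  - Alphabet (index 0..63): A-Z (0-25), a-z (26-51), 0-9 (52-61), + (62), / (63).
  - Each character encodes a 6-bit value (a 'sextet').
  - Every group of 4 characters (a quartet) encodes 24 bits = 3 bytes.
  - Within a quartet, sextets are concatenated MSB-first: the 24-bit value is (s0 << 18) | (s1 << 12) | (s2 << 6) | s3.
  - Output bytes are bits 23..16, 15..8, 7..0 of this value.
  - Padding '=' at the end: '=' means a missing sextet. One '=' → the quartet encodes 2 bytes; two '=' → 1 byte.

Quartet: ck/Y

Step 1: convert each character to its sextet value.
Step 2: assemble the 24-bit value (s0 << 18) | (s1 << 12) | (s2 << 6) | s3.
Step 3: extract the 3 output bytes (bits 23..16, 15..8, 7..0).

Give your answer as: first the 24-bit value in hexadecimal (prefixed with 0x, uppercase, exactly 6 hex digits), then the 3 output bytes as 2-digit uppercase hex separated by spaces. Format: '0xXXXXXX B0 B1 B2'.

Sextets: c=28, k=36, /=63, Y=24
24-bit: (28<<18) | (36<<12) | (63<<6) | 24
      = 0x700000 | 0x024000 | 0x000FC0 | 0x000018
      = 0x724FD8
Bytes: (v>>16)&0xFF=72, (v>>8)&0xFF=4F, v&0xFF=D8

Answer: 0x724FD8 72 4F D8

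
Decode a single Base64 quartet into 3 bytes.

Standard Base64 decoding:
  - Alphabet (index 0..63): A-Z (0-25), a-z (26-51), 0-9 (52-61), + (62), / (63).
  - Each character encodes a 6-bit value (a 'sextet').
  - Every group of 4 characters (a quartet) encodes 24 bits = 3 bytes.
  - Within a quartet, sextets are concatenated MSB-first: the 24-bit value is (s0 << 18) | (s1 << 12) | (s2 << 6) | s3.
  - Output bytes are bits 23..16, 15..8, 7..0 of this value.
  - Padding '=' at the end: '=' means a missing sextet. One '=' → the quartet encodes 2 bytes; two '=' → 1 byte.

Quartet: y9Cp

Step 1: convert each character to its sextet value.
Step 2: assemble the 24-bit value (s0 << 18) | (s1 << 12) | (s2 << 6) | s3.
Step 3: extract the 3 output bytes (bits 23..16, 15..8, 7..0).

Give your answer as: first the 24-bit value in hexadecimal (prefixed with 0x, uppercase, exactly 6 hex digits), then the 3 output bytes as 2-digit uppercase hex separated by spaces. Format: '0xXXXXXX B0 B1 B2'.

Answer: 0xCBD0A9 CB D0 A9

Derivation:
Sextets: y=50, 9=61, C=2, p=41
24-bit: (50<<18) | (61<<12) | (2<<6) | 41
      = 0xC80000 | 0x03D000 | 0x000080 | 0x000029
      = 0xCBD0A9
Bytes: (v>>16)&0xFF=CB, (v>>8)&0xFF=D0, v&0xFF=A9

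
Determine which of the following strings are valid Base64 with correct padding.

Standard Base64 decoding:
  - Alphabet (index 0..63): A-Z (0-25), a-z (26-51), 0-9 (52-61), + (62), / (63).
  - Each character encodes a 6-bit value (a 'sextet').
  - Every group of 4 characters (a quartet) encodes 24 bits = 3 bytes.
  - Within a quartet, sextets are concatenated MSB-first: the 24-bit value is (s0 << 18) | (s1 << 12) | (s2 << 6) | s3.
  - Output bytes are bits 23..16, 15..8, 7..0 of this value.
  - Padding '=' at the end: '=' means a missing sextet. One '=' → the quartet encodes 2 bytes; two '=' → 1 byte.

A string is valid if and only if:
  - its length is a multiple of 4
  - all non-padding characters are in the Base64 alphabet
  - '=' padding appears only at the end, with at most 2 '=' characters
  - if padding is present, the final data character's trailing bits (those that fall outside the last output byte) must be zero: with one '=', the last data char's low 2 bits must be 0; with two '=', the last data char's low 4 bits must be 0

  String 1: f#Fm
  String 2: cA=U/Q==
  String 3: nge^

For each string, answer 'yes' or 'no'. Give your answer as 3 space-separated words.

String 1: 'f#Fm' → invalid (bad char(s): ['#'])
String 2: 'cA=U/Q==' → invalid (bad char(s): ['=']; '=' in middle)
String 3: 'nge^' → invalid (bad char(s): ['^'])

Answer: no no no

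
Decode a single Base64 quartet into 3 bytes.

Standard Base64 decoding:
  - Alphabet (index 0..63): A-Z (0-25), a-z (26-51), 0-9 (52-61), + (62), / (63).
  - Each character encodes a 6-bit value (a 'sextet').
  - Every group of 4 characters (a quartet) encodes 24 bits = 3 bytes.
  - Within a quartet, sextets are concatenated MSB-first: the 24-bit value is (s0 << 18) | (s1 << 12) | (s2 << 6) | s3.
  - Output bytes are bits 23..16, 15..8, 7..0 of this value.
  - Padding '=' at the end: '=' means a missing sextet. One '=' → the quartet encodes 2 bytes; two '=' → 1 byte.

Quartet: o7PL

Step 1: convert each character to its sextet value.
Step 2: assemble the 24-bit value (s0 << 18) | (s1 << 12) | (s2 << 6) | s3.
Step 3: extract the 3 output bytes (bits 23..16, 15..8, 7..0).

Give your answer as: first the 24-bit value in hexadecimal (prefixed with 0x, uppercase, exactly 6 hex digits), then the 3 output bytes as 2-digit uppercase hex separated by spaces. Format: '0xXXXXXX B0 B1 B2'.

Sextets: o=40, 7=59, P=15, L=11
24-bit: (40<<18) | (59<<12) | (15<<6) | 11
      = 0xA00000 | 0x03B000 | 0x0003C0 | 0x00000B
      = 0xA3B3CB
Bytes: (v>>16)&0xFF=A3, (v>>8)&0xFF=B3, v&0xFF=CB

Answer: 0xA3B3CB A3 B3 CB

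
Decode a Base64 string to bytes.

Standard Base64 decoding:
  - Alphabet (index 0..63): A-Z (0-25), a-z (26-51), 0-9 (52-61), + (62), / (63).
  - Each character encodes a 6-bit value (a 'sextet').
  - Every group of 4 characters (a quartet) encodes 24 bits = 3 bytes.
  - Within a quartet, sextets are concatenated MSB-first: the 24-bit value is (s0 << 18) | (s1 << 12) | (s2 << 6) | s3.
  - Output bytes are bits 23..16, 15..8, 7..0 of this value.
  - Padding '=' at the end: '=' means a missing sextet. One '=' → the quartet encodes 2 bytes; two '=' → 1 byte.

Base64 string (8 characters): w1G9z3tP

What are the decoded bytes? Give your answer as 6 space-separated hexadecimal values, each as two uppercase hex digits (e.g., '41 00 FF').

Answer: C3 51 BD CF 7B 4F

Derivation:
After char 0 ('w'=48): chars_in_quartet=1 acc=0x30 bytes_emitted=0
After char 1 ('1'=53): chars_in_quartet=2 acc=0xC35 bytes_emitted=0
After char 2 ('G'=6): chars_in_quartet=3 acc=0x30D46 bytes_emitted=0
After char 3 ('9'=61): chars_in_quartet=4 acc=0xC351BD -> emit C3 51 BD, reset; bytes_emitted=3
After char 4 ('z'=51): chars_in_quartet=1 acc=0x33 bytes_emitted=3
After char 5 ('3'=55): chars_in_quartet=2 acc=0xCF7 bytes_emitted=3
After char 6 ('t'=45): chars_in_quartet=3 acc=0x33DED bytes_emitted=3
After char 7 ('P'=15): chars_in_quartet=4 acc=0xCF7B4F -> emit CF 7B 4F, reset; bytes_emitted=6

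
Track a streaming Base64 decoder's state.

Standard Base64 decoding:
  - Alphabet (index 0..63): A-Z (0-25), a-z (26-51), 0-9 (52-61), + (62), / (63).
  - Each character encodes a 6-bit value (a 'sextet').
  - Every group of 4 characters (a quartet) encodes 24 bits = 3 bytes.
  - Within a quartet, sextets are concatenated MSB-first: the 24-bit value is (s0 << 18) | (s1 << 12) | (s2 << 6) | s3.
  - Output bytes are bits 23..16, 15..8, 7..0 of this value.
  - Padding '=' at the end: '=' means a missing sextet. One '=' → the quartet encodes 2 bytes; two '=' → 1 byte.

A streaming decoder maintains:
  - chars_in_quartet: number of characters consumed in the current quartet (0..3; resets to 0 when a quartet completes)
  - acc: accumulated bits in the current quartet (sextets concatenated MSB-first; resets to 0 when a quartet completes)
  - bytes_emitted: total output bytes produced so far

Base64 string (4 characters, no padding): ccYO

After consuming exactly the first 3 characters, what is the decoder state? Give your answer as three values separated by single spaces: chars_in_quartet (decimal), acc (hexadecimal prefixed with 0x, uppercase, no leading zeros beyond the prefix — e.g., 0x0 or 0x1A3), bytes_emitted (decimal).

After char 0 ('c'=28): chars_in_quartet=1 acc=0x1C bytes_emitted=0
After char 1 ('c'=28): chars_in_quartet=2 acc=0x71C bytes_emitted=0
After char 2 ('Y'=24): chars_in_quartet=3 acc=0x1C718 bytes_emitted=0

Answer: 3 0x1C718 0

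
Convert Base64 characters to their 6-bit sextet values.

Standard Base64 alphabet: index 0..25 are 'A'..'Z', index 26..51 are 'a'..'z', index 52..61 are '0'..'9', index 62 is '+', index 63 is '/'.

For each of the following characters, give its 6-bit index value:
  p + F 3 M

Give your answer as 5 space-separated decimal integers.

Answer: 41 62 5 55 12

Derivation:
'p': a..z range, 26 + ord('p') − ord('a') = 41
'+': index 62
'F': A..Z range, ord('F') − ord('A') = 5
'3': 0..9 range, 52 + ord('3') − ord('0') = 55
'M': A..Z range, ord('M') − ord('A') = 12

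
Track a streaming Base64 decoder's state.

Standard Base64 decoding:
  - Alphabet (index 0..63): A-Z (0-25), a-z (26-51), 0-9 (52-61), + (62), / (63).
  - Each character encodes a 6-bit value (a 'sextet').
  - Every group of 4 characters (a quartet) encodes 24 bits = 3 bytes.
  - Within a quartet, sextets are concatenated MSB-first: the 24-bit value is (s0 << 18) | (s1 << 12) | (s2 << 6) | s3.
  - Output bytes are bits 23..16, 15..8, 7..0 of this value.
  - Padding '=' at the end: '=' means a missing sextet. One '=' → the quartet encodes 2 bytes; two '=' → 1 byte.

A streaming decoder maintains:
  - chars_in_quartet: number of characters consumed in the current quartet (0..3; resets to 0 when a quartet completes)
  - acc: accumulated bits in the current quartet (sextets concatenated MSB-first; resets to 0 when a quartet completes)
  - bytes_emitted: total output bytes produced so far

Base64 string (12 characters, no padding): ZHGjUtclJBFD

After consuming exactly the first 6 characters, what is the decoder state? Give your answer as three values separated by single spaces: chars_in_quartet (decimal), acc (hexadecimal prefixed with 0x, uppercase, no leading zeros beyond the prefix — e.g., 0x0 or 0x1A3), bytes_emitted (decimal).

After char 0 ('Z'=25): chars_in_quartet=1 acc=0x19 bytes_emitted=0
After char 1 ('H'=7): chars_in_quartet=2 acc=0x647 bytes_emitted=0
After char 2 ('G'=6): chars_in_quartet=3 acc=0x191C6 bytes_emitted=0
After char 3 ('j'=35): chars_in_quartet=4 acc=0x6471A3 -> emit 64 71 A3, reset; bytes_emitted=3
After char 4 ('U'=20): chars_in_quartet=1 acc=0x14 bytes_emitted=3
After char 5 ('t'=45): chars_in_quartet=2 acc=0x52D bytes_emitted=3

Answer: 2 0x52D 3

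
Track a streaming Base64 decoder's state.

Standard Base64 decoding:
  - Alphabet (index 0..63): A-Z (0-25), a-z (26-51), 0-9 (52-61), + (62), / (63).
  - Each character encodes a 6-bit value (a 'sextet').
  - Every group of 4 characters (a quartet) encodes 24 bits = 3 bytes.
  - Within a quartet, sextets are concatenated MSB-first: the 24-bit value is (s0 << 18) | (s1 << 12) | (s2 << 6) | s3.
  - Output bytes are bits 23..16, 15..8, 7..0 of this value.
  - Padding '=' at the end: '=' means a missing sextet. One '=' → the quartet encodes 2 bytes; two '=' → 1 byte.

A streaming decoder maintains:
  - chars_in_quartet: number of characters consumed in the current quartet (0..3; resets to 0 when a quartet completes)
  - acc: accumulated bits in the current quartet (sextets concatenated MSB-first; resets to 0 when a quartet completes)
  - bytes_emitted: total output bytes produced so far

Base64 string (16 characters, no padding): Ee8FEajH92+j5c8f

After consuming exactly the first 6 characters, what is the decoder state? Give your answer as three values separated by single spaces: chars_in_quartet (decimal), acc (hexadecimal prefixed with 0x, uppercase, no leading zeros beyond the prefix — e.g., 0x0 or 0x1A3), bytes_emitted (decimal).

Answer: 2 0x11A 3

Derivation:
After char 0 ('E'=4): chars_in_quartet=1 acc=0x4 bytes_emitted=0
After char 1 ('e'=30): chars_in_quartet=2 acc=0x11E bytes_emitted=0
After char 2 ('8'=60): chars_in_quartet=3 acc=0x47BC bytes_emitted=0
After char 3 ('F'=5): chars_in_quartet=4 acc=0x11EF05 -> emit 11 EF 05, reset; bytes_emitted=3
After char 4 ('E'=4): chars_in_quartet=1 acc=0x4 bytes_emitted=3
After char 5 ('a'=26): chars_in_quartet=2 acc=0x11A bytes_emitted=3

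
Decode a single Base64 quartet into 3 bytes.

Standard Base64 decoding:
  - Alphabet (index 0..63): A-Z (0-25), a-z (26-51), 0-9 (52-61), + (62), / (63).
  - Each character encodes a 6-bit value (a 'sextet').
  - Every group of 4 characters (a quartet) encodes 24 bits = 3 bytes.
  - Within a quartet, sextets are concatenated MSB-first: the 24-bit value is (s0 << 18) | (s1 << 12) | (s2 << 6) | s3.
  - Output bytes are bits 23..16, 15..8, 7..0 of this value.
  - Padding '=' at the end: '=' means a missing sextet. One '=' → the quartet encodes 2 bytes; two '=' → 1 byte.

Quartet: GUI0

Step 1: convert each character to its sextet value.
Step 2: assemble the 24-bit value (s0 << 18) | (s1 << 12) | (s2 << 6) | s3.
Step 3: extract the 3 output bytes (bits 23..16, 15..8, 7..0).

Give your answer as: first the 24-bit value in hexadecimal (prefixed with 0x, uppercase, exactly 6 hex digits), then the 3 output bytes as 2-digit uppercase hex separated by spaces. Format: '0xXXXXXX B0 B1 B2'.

Answer: 0x194234 19 42 34

Derivation:
Sextets: G=6, U=20, I=8, 0=52
24-bit: (6<<18) | (20<<12) | (8<<6) | 52
      = 0x180000 | 0x014000 | 0x000200 | 0x000034
      = 0x194234
Bytes: (v>>16)&0xFF=19, (v>>8)&0xFF=42, v&0xFF=34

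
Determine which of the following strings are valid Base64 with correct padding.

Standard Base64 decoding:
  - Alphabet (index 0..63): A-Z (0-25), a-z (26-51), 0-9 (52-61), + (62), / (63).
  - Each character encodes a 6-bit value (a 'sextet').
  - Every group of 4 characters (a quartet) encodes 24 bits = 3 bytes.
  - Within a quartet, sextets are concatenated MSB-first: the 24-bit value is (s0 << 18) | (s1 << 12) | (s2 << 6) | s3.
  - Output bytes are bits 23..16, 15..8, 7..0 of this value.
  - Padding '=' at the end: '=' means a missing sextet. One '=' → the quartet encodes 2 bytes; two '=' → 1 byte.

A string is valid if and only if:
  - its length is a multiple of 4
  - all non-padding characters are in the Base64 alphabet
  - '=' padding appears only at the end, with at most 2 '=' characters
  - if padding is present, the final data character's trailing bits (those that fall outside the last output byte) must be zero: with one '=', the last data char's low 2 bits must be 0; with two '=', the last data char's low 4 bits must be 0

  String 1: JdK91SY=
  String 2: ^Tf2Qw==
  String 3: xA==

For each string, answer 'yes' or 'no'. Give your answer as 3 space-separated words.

Answer: yes no yes

Derivation:
String 1: 'JdK91SY=' → valid
String 2: '^Tf2Qw==' → invalid (bad char(s): ['^'])
String 3: 'xA==' → valid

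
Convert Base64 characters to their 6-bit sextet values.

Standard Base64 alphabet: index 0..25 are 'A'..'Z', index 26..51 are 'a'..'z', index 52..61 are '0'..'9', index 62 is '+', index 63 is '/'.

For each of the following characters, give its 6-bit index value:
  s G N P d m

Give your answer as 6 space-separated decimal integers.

Answer: 44 6 13 15 29 38

Derivation:
's': a..z range, 26 + ord('s') − ord('a') = 44
'G': A..Z range, ord('G') − ord('A') = 6
'N': A..Z range, ord('N') − ord('A') = 13
'P': A..Z range, ord('P') − ord('A') = 15
'd': a..z range, 26 + ord('d') − ord('a') = 29
'm': a..z range, 26 + ord('m') − ord('a') = 38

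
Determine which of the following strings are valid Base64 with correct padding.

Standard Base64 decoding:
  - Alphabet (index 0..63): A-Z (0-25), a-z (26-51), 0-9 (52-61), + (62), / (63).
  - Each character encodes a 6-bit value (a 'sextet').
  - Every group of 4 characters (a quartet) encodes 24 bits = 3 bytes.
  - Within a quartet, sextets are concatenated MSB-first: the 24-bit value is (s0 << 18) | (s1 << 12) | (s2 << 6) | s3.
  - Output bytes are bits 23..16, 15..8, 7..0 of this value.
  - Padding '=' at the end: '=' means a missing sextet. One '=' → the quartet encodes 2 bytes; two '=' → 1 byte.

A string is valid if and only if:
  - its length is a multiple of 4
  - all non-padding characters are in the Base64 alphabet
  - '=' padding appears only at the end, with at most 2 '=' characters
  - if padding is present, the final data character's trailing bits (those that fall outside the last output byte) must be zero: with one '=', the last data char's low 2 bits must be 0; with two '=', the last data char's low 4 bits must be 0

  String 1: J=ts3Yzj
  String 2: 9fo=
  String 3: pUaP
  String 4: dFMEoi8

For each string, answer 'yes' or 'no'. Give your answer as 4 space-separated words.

Answer: no yes yes no

Derivation:
String 1: 'J=ts3Yzj' → invalid (bad char(s): ['=']; '=' in middle)
String 2: '9fo=' → valid
String 3: 'pUaP' → valid
String 4: 'dFMEoi8' → invalid (len=7 not mult of 4)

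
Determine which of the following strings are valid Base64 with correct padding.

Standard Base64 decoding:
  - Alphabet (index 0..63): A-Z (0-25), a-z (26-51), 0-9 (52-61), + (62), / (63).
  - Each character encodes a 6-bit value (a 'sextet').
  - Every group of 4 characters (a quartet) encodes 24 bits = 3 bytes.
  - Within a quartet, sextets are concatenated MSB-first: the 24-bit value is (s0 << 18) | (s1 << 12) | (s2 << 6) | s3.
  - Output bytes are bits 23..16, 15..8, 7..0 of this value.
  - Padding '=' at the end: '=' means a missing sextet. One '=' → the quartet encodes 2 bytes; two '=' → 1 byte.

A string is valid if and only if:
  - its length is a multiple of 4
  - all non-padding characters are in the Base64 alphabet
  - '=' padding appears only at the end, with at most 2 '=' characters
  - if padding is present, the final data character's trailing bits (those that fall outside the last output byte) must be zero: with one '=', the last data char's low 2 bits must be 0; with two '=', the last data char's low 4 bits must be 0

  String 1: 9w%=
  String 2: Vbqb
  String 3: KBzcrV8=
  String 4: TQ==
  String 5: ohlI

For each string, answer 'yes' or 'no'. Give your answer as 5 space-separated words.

String 1: '9w%=' → invalid (bad char(s): ['%'])
String 2: 'Vbqb' → valid
String 3: 'KBzcrV8=' → valid
String 4: 'TQ==' → valid
String 5: 'ohlI' → valid

Answer: no yes yes yes yes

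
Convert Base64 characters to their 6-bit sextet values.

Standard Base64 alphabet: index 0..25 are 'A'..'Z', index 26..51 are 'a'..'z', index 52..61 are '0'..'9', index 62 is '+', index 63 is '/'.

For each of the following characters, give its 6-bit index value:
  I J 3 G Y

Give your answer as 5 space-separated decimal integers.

'I': A..Z range, ord('I') − ord('A') = 8
'J': A..Z range, ord('J') − ord('A') = 9
'3': 0..9 range, 52 + ord('3') − ord('0') = 55
'G': A..Z range, ord('G') − ord('A') = 6
'Y': A..Z range, ord('Y') − ord('A') = 24

Answer: 8 9 55 6 24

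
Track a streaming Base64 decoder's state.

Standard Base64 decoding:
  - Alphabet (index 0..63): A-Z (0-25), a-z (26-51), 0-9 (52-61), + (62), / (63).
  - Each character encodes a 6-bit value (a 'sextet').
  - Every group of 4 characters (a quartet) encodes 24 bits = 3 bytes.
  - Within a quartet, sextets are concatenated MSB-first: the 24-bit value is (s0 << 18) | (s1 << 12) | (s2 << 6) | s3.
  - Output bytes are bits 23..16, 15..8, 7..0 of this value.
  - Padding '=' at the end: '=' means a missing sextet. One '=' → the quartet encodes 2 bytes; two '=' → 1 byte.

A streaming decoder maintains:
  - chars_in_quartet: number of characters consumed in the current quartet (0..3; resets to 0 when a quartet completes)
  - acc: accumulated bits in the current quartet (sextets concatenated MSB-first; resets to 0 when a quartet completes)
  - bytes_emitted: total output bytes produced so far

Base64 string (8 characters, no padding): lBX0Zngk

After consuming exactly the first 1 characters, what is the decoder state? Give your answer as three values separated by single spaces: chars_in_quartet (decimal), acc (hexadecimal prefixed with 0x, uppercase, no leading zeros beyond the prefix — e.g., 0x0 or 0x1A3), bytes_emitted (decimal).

Answer: 1 0x25 0

Derivation:
After char 0 ('l'=37): chars_in_quartet=1 acc=0x25 bytes_emitted=0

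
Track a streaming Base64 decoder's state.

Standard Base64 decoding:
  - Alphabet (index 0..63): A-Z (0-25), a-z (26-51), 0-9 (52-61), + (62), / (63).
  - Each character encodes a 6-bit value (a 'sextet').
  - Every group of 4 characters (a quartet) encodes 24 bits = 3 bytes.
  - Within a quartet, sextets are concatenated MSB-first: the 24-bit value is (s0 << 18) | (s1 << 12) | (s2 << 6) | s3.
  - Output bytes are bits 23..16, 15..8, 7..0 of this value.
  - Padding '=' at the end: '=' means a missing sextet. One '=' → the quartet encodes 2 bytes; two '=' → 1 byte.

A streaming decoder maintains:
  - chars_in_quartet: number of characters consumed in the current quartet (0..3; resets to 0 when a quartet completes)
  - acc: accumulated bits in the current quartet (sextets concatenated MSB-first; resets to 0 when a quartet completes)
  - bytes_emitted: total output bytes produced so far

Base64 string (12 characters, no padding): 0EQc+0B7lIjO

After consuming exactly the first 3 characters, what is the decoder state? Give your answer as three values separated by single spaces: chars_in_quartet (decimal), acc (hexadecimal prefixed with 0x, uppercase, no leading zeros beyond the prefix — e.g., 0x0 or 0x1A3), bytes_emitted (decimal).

After char 0 ('0'=52): chars_in_quartet=1 acc=0x34 bytes_emitted=0
After char 1 ('E'=4): chars_in_quartet=2 acc=0xD04 bytes_emitted=0
After char 2 ('Q'=16): chars_in_quartet=3 acc=0x34110 bytes_emitted=0

Answer: 3 0x34110 0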